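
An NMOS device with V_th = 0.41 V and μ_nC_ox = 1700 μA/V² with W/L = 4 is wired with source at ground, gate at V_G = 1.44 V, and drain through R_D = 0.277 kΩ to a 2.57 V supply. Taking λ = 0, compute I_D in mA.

I_D = 3.61 mA

V_GS = V_G = 1.44 V, so V_ov = 1.44 − 0.41 = 1.03 V.
k_n = μ_nC_ox · (W/L) = 6.8 mA/V².
Assume saturation: I_D = ½ k_n V_ov² = 0.5 × 6.8 × 1.03² = 3.61 mA, giving V_DS = V_DD − I_D R_D = 2.57 − 3.61 × 0.277 = 1.57 V.
V_DS = 1.57 V ≥ V_ov = 1.03 V, confirming saturation.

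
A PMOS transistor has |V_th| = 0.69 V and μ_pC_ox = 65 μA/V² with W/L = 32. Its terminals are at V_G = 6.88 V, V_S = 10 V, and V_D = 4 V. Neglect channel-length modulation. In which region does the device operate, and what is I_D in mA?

V_SG = V_S − V_G = 10 − 6.88 = 3.12 V; V_SD = V_S − V_D = 10 − 4 = 6 V.
k_p = μ_pC_ox · (W/L) = 2.08 mA/V².
V_ov = V_SG − |V_th| = 3.12 − 0.69 = 2.43 V.
Since V_SD = 6 V ≥ V_ov = 2.43 V, the device is in saturation.
I_D = ½ k_p V_ov² = 0.5 × 2.08 × 2.43² = 6.14 mA.

Saturation; I_D = 6.14 mA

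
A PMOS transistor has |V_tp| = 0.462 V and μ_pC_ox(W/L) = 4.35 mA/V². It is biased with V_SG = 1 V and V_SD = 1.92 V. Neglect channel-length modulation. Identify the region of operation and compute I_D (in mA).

Saturation; I_D = 0.630 mA

V_ov = V_SG − |V_tp| = 1 − 0.462 = 0.538 V.
Since V_SD = 1.92 V ≥ V_ov = 0.538 V, the device is in saturation.
I_D = ½ k_p V_ov² = 0.5 × 4.35 × 0.538² = 0.63 mA.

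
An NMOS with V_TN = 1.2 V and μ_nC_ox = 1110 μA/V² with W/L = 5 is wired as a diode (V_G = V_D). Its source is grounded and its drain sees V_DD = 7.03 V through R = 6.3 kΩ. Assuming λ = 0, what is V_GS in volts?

V_GS = 1.75 V

With gate tied to drain, V_GS = V_DS ≥ V_GS − V_TN, so the device is in saturation.
k_n = μ_nC_ox · (W/L) = 5.55 mA/V².
KCL at the drain: ½ k_n (V_GS − V_TN)² = (V_DD − V_GS)/R.
Let x = V_GS − 1.2. Then 17.5 x² + x − 5.83 = 0, giving x = 0.55 V (positive root), so V_GS = 1.75 V.
I_D = (V_DD − V_GS)/R = (7.03 − 1.75) / 6.3 = 0.838 mA.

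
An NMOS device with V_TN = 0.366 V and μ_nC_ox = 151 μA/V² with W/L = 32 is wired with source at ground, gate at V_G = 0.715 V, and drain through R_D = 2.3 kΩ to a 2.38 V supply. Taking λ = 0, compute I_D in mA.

V_GS = V_G = 0.715 V, so V_ov = 0.715 − 0.366 = 0.349 V.
k_n = μ_nC_ox · (W/L) = 4.832 mA/V².
Assume saturation: I_D = ½ k_n V_ov² = 0.5 × 4.832 × 0.349² = 0.294 mA, giving V_DS = V_DD − I_D R_D = 2.38 − 0.294 × 2.3 = 1.7 V.
V_DS = 1.7 V ≥ V_ov = 0.349 V, confirming saturation.

I_D = 0.294 mA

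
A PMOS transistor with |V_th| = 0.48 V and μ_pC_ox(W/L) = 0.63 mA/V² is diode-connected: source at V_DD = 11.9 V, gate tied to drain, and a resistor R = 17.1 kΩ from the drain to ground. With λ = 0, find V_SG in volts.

With gate tied to drain, V_SG = V_SD ≥ V_SG − |V_th|, so the device is in saturation.
KCL at the drain: ½ k_p (V_SG − |V_th|)² = (V_DD − V_SG)/R.
Let x = V_SG − 0.48. Then 5.39 x² + x − 11.42 = 0, giving x = 1.37 V (positive root), so V_SG = 1.85 V.
I_D = (V_DD − V_SG)/R = (11.9 − 1.85) / 17.1 = 0.588 mA.

V_SG = 1.85 V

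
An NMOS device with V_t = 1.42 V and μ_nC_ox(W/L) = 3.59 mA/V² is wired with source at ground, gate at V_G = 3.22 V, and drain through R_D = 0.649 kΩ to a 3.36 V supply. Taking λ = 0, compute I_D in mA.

V_GS = V_G = 3.22 V, so V_ov = 3.22 − 1.42 = 1.8 V.
Assume saturation: I_D = ½ k_n V_ov² = 0.5 × 3.59 × 1.8² = 5.82 mA, giving V_DS = V_DD − I_D R_D = 3.36 − 5.82 × 0.649 = -0.414 V.
But -0.414 V < V_ov = 1.8 V, so the device is actually in triode.
In triode I_D = k_n[V_ov V_DS − ½ V_DS²] and I_D = (V_DD − V_DS)/R_D. Equating: 1.16 V_DS² − 5.194 V_DS + 3.36 = 0, giving V_DS = 0.785 V (the root below V_ov).
I_D = (3.36 − 0.785) / 0.649 = 3.97 mA.

I_D = 3.97 mA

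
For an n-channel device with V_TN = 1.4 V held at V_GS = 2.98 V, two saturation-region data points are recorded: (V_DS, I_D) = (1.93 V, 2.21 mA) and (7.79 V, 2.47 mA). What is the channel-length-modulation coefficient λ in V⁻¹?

λ = 0.0209 V⁻¹

With V_GS fixed, I_D ∝ (1 + λ V_DS) in saturation, so I_D2/I_D1 = (1 + λ V_DS2)/(1 + λ V_DS1).
2.47/2.21 = 1.118 = (1 + 7.79 λ)/(1 + 1.93 λ).
Solving: λ (I_D1 V_DS2 − I_D2 V_DS1) = I_D2 − I_D1, so λ = (2.47 − 2.21) / (2.21 × 7.79 − 2.47 × 1.93) = 0.26 / 12.4 = 0.0209 V⁻¹.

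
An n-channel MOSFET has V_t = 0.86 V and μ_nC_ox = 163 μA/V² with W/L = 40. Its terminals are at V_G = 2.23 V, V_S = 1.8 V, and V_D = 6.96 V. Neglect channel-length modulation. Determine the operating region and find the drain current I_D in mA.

Cutoff; I_D = 0 mA

V_GS = V_G − V_S = 2.23 − 1.8 = 0.43 V; V_DS = V_D − V_S = 6.96 − 1.8 = 5.16 V.
V_GS = 0.43 V < V_t = 0.86 V, so the transistor is in cutoff.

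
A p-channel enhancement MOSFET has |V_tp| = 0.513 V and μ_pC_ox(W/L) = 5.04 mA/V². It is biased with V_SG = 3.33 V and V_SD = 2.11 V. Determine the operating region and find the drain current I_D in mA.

V_ov = V_SG − |V_tp| = 3.33 − 0.513 = 2.82 V.
Since V_SD = 2.11 V < V_ov = 2.82 V, the device is in the triode region.
I_D = k_p [V_ov · V_SD − ½ V_SD²] = 5.04 × [2.82 × 2.11 − 0.5 × 2.11²] = 18.7 mA.

Triode; I_D = 18.7 mA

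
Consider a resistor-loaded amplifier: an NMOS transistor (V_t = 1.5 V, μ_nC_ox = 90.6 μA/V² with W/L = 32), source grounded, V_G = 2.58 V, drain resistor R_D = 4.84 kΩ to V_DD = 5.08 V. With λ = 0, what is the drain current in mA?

V_GS = V_G = 2.58 V, so V_ov = 2.58 − 1.5 = 1.08 V.
k_n = μ_nC_ox · (W/L) = 2.899 mA/V².
Assume saturation: I_D = ½ k_n V_ov² = 0.5 × 2.899 × 1.08² = 1.69 mA, giving V_DS = V_DD − I_D R_D = 5.08 − 1.69 × 4.84 = -3.1 V.
But -3.1 V < V_ov = 1.08 V, so the device is actually in triode.
In triode I_D = k_n[V_ov V_DS − ½ V_DS²] and I_D = (V_DD − V_DS)/R_D. Equating: 7.02 V_DS² − 16.15 V_DS + 5.08 = 0, giving V_DS = 0.376 V (the root below V_ov).
I_D = (5.08 − 0.376) / 4.84 = 0.972 mA.

I_D = 0.972 mA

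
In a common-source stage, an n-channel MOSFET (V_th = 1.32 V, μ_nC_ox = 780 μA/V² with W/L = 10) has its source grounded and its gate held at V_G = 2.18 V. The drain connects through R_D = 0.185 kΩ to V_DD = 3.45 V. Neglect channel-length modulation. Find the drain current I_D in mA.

I_D = 2.88 mA

V_GS = V_G = 2.18 V, so V_ov = 2.18 − 1.32 = 0.86 V.
k_n = μ_nC_ox · (W/L) = 7.8 mA/V².
Assume saturation: I_D = ½ k_n V_ov² = 0.5 × 7.8 × 0.86² = 2.88 mA, giving V_DS = V_DD − I_D R_D = 3.45 − 2.88 × 0.185 = 2.92 V.
V_DS = 2.92 V ≥ V_ov = 0.86 V, confirming saturation.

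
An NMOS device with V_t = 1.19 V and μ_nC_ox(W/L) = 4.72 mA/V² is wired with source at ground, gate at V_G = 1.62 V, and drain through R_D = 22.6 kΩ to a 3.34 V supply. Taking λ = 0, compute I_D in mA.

I_D = 0.144 mA

V_GS = V_G = 1.62 V, so V_ov = 1.62 − 1.19 = 0.43 V.
Assume saturation: I_D = ½ k_n V_ov² = 0.5 × 4.72 × 0.43² = 0.436 mA, giving V_DS = V_DD − I_D R_D = 3.34 − 0.436 × 22.6 = -6.52 V.
But -6.52 V < V_ov = 0.43 V, so the device is actually in triode.
In triode I_D = k_n[V_ov V_DS − ½ V_DS²] and I_D = (V_DD − V_DS)/R_D. Equating: 53.3 V_DS² − 46.87 V_DS + 3.34 = 0, giving V_DS = 0.0782 V (the root below V_ov).
I_D = (3.34 − 0.0782) / 22.6 = 0.144 mA.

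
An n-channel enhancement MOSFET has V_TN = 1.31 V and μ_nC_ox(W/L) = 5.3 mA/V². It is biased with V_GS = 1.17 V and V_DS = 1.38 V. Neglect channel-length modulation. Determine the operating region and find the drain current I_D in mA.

Cutoff; I_D = 0 mA

V_GS = 1.17 V < V_TN = 1.31 V, so the transistor is in cutoff.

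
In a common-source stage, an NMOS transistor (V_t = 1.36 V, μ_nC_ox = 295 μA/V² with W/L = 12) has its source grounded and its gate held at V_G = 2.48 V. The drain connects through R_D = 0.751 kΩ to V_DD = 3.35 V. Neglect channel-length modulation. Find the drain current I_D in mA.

V_GS = V_G = 2.48 V, so V_ov = 2.48 − 1.36 = 1.12 V.
k_n = μ_nC_ox · (W/L) = 3.54 mA/V².
Assume saturation: I_D = ½ k_n V_ov² = 0.5 × 3.54 × 1.12² = 2.22 mA, giving V_DS = V_DD − I_D R_D = 3.35 − 2.22 × 0.751 = 1.68 V.
V_DS = 1.68 V ≥ V_ov = 1.12 V, confirming saturation.

I_D = 2.22 mA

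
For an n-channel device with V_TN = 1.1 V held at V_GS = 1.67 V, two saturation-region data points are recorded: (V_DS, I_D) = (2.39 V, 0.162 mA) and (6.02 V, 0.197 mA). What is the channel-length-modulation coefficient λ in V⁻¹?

With V_GS fixed, I_D ∝ (1 + λ V_DS) in saturation, so I_D2/I_D1 = (1 + λ V_DS2)/(1 + λ V_DS1).
0.197/0.162 = 1.216 = (1 + 6.02 λ)/(1 + 2.39 λ).
Solving: λ (I_D1 V_DS2 − I_D2 V_DS1) = I_D2 − I_D1, so λ = (0.197 − 0.162) / (0.162 × 6.02 − 0.197 × 2.39) = 0.035 / 0.504 = 0.0694 V⁻¹.

λ = 0.0694 V⁻¹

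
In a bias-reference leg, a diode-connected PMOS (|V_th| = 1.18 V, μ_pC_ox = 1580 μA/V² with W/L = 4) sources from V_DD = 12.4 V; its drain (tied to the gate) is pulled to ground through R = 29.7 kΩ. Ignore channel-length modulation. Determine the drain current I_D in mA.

I_D = 0.366 mA

With gate tied to drain, V_SG = V_SD ≥ V_SG − |V_th|, so the device is in saturation.
k_p = μ_pC_ox · (W/L) = 6.32 mA/V².
KCL at the drain: ½ k_p (V_SG − |V_th|)² = (V_DD − V_SG)/R.
Let x = V_SG − 1.18. Then 93.9 x² + x − 11.22 = 0, giving x = 0.34 V (positive root), so V_SG = 1.52 V.
I_D = (V_DD − V_SG)/R = (12.4 − 1.52) / 29.7 = 0.366 mA.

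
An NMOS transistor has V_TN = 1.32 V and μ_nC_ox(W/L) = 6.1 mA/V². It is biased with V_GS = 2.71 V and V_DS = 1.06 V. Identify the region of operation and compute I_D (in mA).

V_ov = V_GS − V_TN = 2.71 − 1.32 = 1.39 V.
Since V_DS = 1.06 V < V_ov = 1.39 V, the device is in the triode region.
I_D = k_n [V_ov · V_DS − ½ V_DS²] = 6.1 × [1.39 × 1.06 − 0.5 × 1.06²] = 5.56 mA.

Triode; I_D = 5.56 mA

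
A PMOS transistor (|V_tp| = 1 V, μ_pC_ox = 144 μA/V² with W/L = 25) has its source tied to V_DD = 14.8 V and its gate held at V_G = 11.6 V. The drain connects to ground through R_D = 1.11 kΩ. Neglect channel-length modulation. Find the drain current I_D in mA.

I_D = 8.71 mA

V_SG = V_DD − V_G = 14.8 − 11.6 = 3.2 V, so V_ov = 3.2 − 1 = 2.2 V.
k_p = μ_pC_ox · (W/L) = 3.6 mA/V².
Assume saturation: I_D = ½ k_p V_ov² = 0.5 × 3.6 × 2.2² = 8.71 mA, giving V_SD = V_DD − I_D R_D = 14.8 − 8.71 × 1.11 = 5.13 V.
V_SD = 5.13 V ≥ V_ov = 2.2 V, confirming saturation.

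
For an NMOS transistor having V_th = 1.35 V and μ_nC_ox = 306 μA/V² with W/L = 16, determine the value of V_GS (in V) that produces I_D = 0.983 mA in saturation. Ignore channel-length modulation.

k_n = μ_nC_ox · (W/L) = 4.896 mA/V².
In saturation I_D = ½ k_n (V_GS − V_th)², so V_GS − V_th = √(2 I_D / k_n) = √(2 × 0.983 / 4.896) = 0.634 V.
V_GS = 1.35 + 0.634 = 1.98 V.

V_GS = 1.98 V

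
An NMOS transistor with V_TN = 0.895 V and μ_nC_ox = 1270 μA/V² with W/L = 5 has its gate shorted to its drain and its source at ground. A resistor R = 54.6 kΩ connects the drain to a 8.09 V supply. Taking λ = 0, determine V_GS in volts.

V_GS = 1.10 V

With gate tied to drain, V_GS = V_DS ≥ V_GS − V_TN, so the device is in saturation.
k_n = μ_nC_ox · (W/L) = 6.35 mA/V².
KCL at the drain: ½ k_n (V_GS − V_TN)² = (V_DD − V_GS)/R.
Let x = V_GS − 0.895. Then 173 x² + x − 7.195 = 0, giving x = 0.201 V (positive root), so V_GS = 1.1 V.
I_D = (V_DD − V_GS)/R = (8.09 − 1.1) / 54.6 = 0.128 mA.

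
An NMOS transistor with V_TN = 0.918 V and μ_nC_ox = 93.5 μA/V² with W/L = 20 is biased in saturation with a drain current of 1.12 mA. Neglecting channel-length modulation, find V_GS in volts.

V_GS = 2.01 V

k_n = μ_nC_ox · (W/L) = 1.87 mA/V².
In saturation I_D = ½ k_n (V_GS − V_TN)², so V_GS − V_TN = √(2 I_D / k_n) = √(2 × 1.12 / 1.87) = 1.09 V.
V_GS = 0.918 + 1.09 = 2.01 V.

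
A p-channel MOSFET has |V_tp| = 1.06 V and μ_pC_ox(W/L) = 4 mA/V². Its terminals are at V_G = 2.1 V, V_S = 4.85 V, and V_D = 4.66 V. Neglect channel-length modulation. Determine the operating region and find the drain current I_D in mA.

Triode; I_D = 1.21 mA

V_SG = V_S − V_G = 4.85 − 2.1 = 2.75 V; V_SD = V_S − V_D = 4.85 − 4.66 = 0.19 V.
V_ov = V_SG − |V_tp| = 2.75 − 1.06 = 1.69 V.
Since V_SD = 0.19 V < V_ov = 1.69 V, the device is in the triode region.
I_D = k_p [V_ov · V_SD − ½ V_SD²] = 4 × [1.69 × 0.19 − 0.5 × 0.19²] = 1.21 mA.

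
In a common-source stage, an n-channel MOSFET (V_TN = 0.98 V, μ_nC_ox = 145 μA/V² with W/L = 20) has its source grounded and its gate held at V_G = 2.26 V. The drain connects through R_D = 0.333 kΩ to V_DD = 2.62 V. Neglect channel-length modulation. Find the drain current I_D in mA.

I_D = 2.38 mA

V_GS = V_G = 2.26 V, so V_ov = 2.26 − 0.98 = 1.28 V.
k_n = μ_nC_ox · (W/L) = 2.9 mA/V².
Assume saturation: I_D = ½ k_n V_ov² = 0.5 × 2.9 × 1.28² = 2.38 mA, giving V_DS = V_DD − I_D R_D = 2.62 − 2.38 × 0.333 = 1.83 V.
V_DS = 1.83 V ≥ V_ov = 1.28 V, confirming saturation.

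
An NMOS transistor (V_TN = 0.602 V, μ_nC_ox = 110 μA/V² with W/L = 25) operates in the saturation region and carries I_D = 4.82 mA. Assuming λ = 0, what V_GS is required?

k_n = μ_nC_ox · (W/L) = 2.75 mA/V².
In saturation I_D = ½ k_n (V_GS − V_TN)², so V_GS − V_TN = √(2 I_D / k_n) = √(2 × 4.82 / 2.75) = 1.87 V.
V_GS = 0.602 + 1.87 = 2.47 V.

V_GS = 2.47 V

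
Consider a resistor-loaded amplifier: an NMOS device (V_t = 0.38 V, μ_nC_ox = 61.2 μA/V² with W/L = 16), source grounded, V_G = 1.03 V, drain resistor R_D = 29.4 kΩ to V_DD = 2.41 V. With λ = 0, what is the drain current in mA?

I_D = 0.0774 mA

V_GS = V_G = 1.03 V, so V_ov = 1.03 − 0.38 = 0.65 V.
k_n = μ_nC_ox · (W/L) = 0.9792 mA/V².
Assume saturation: I_D = ½ k_n V_ov² = 0.5 × 0.9792 × 0.65² = 0.207 mA, giving V_DS = V_DD − I_D R_D = 2.41 − 0.207 × 29.4 = -3.67 V.
But -3.67 V < V_ov = 0.65 V, so the device is actually in triode.
In triode I_D = k_n[V_ov V_DS − ½ V_DS²] and I_D = (V_DD − V_DS)/R_D. Equating: 14.4 V_DS² − 19.71 V_DS + 2.41 = 0, giving V_DS = 0.136 V (the root below V_ov).
I_D = (2.41 − 0.136) / 29.4 = 0.0774 mA.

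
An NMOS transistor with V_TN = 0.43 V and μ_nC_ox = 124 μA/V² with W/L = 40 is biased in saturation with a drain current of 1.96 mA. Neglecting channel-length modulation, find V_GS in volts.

V_GS = 1.32 V

k_n = μ_nC_ox · (W/L) = 4.96 mA/V².
In saturation I_D = ½ k_n (V_GS − V_TN)², so V_GS − V_TN = √(2 I_D / k_n) = √(2 × 1.96 / 4.96) = 0.889 V.
V_GS = 0.43 + 0.889 = 1.32 V.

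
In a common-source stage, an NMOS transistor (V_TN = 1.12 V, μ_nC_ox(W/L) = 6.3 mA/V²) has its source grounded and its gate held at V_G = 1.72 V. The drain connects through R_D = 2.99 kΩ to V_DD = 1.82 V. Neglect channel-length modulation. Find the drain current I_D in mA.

V_GS = V_G = 1.72 V, so V_ov = 1.72 − 1.12 = 0.6 V.
Assume saturation: I_D = ½ k_n V_ov² = 0.5 × 6.3 × 0.6² = 1.13 mA, giving V_DS = V_DD − I_D R_D = 1.82 − 1.13 × 2.99 = -1.57 V.
But -1.57 V < V_ov = 0.6 V, so the device is actually in triode.
In triode I_D = k_n[V_ov V_DS − ½ V_DS²] and I_D = (V_DD − V_DS)/R_D. Equating: 9.42 V_DS² − 12.3 V_DS + 1.82 = 0, giving V_DS = 0.17 V (the root below V_ov).
I_D = (1.82 − 0.17) / 2.99 = 0.552 mA.

I_D = 0.552 mA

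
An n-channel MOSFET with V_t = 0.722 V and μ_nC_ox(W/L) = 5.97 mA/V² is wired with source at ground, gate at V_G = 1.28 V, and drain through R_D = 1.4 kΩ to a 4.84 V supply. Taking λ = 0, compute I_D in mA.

V_GS = V_G = 1.28 V, so V_ov = 1.28 − 0.722 = 0.558 V.
Assume saturation: I_D = ½ k_n V_ov² = 0.5 × 5.97 × 0.558² = 0.929 mA, giving V_DS = V_DD − I_D R_D = 4.84 − 0.929 × 1.4 = 3.54 V.
V_DS = 3.54 V ≥ V_ov = 0.558 V, confirming saturation.

I_D = 0.929 mA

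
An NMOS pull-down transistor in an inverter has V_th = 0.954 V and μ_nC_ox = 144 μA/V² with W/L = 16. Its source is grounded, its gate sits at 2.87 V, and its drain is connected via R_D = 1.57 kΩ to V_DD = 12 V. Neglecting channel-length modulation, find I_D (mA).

V_GS = V_G = 2.87 V, so V_ov = 2.87 − 0.954 = 1.92 V.
k_n = μ_nC_ox · (W/L) = 2.304 mA/V².
Assume saturation: I_D = ½ k_n V_ov² = 0.5 × 2.304 × 1.92² = 4.23 mA, giving V_DS = V_DD − I_D R_D = 12 − 4.23 × 1.57 = 5.36 V.
V_DS = 5.36 V ≥ V_ov = 1.92 V, confirming saturation.

I_D = 4.23 mA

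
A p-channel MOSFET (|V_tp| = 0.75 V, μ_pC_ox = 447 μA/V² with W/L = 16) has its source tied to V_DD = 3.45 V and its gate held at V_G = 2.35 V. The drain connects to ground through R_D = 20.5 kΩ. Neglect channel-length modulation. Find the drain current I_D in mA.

I_D = 0.165 mA

V_SG = V_DD − V_G = 3.45 − 2.35 = 1.1 V, so V_ov = 1.1 − 0.75 = 0.35 V.
k_p = μ_pC_ox · (W/L) = 7.152 mA/V².
Assume saturation: I_D = ½ k_p V_ov² = 0.5 × 7.152 × 0.35² = 0.438 mA, giving V_SD = V_DD − I_D R_D = 3.45 − 0.438 × 20.5 = -5.53 V.
But -5.53 V < V_ov = 0.35 V, so the device is actually in triode.
In triode I_D = k_p[V_ov V_SD − ½ V_SD²] and I_D = (V_DD − V_SD)/R_D. Equating: 73.3 V_SD² − 52.32 V_SD + 3.45 = 0, giving V_SD = 0.0735 V (the root below V_ov).
I_D = (3.45 − 0.0735) / 20.5 = 0.165 mA.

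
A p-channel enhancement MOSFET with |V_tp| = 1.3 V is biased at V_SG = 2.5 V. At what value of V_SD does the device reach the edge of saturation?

The boundary between triode and saturation is V_SD = V_SG − |V_tp| = V_ov.
V_ov = 2.5 − 1.3 = 1.2 V.

V_SD,sat = 1.20 V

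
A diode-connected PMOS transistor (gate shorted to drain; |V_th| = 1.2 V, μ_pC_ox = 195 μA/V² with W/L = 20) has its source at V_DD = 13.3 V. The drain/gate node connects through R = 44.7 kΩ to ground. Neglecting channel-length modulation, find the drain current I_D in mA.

I_D = 0.262 mA

With gate tied to drain, V_SG = V_SD ≥ V_SG − |V_th|, so the device is in saturation.
k_p = μ_pC_ox · (W/L) = 3.9 mA/V².
KCL at the drain: ½ k_p (V_SG − |V_th|)² = (V_DD − V_SG)/R.
Let x = V_SG − 1.2. Then 87.2 x² + x − 12.1 = 0, giving x = 0.367 V (positive root), so V_SG = 1.57 V.
I_D = (V_DD − V_SG)/R = (13.3 − 1.57) / 44.7 = 0.262 mA.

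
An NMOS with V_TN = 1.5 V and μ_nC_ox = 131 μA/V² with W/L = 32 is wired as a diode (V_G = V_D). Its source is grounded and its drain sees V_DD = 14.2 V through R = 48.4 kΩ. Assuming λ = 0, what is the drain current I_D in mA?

With gate tied to drain, V_GS = V_DS ≥ V_GS − V_TN, so the device is in saturation.
k_n = μ_nC_ox · (W/L) = 4.192 mA/V².
KCL at the drain: ½ k_n (V_GS − V_TN)² = (V_DD − V_GS)/R.
Let x = V_GS − 1.5. Then 101 x² + x − 12.7 = 0, giving x = 0.349 V (positive root), so V_GS = 1.85 V.
I_D = (V_DD − V_GS)/R = (14.2 − 1.85) / 48.4 = 0.255 mA.

I_D = 0.255 mA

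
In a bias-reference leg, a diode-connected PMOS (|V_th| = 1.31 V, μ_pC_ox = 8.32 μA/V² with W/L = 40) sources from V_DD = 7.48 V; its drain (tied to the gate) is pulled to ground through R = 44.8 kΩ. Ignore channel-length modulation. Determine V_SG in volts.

V_SG = 2.16 V

With gate tied to drain, V_SG = V_SD ≥ V_SG − |V_th|, so the device is in saturation.
k_p = μ_pC_ox · (W/L) = 0.3328 mA/V².
KCL at the drain: ½ k_p (V_SG − |V_th|)² = (V_DD − V_SG)/R.
Let x = V_SG − 1.31. Then 7.45 x² + x − 6.17 = 0, giving x = 0.845 V (positive root), so V_SG = 2.16 V.
I_D = (V_DD − V_SG)/R = (7.48 − 2.16) / 44.8 = 0.119 mA.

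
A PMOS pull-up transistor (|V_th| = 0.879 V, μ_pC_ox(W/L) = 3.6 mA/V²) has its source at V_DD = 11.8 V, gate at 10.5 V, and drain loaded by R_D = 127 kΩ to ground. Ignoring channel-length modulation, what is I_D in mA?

V_SG = V_DD − V_G = 11.8 − 10.5 = 1.3 V, so V_ov = 1.3 − 0.879 = 0.421 V.
Assume saturation: I_D = ½ k_p V_ov² = 0.5 × 3.6 × 0.421² = 0.319 mA, giving V_SD = V_DD − I_D R_D = 11.8 − 0.319 × 127 = -28.7 V.
But -28.7 V < V_ov = 0.421 V, so the device is actually in triode.
In triode I_D = k_p[V_ov V_SD − ½ V_SD²] and I_D = (V_DD − V_SD)/R_D. Equating: 229 V_SD² − 193.5 V_SD + 11.8 = 0, giving V_SD = 0.0662 V (the root below V_ov).
I_D = (11.8 − 0.0662) / 127 = 0.0924 mA.

I_D = 0.0924 mA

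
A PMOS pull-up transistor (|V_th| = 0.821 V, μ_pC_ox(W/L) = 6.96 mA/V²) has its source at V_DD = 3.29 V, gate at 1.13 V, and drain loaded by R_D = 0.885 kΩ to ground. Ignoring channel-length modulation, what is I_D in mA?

I_D = 3.25 mA

V_SG = V_DD − V_G = 3.29 − 1.13 = 2.16 V, so V_ov = 2.16 − 0.821 = 1.34 V.
Assume saturation: I_D = ½ k_p V_ov² = 0.5 × 6.96 × 1.34² = 6.24 mA, giving V_SD = V_DD − I_D R_D = 3.29 − 6.24 × 0.885 = -2.23 V.
But -2.23 V < V_ov = 1.34 V, so the device is actually in triode.
In triode I_D = k_p[V_ov V_SD − ½ V_SD²] and I_D = (V_DD − V_SD)/R_D. Equating: 3.08 V_SD² − 9.248 V_SD + 3.29 = 0, giving V_SD = 0.412 V (the root below V_ov).
I_D = (3.29 − 0.412) / 0.885 = 3.25 mA.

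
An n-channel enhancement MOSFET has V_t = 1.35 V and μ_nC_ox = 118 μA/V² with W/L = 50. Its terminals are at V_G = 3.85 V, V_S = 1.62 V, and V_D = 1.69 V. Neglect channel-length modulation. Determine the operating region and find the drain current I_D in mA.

Triode; I_D = 0.349 mA

V_GS = V_G − V_S = 3.85 − 1.62 = 2.23 V; V_DS = V_D − V_S = 1.69 − 1.62 = 0.07 V.
k_n = μ_nC_ox · (W/L) = 5.9 mA/V².
V_ov = V_GS − V_t = 2.23 − 1.35 = 0.88 V.
Since V_DS = 0.07 V < V_ov = 0.88 V, the device is in the triode region.
I_D = k_n [V_ov · V_DS − ½ V_DS²] = 5.9 × [0.88 × 0.07 − 0.5 × 0.07²] = 0.349 mA.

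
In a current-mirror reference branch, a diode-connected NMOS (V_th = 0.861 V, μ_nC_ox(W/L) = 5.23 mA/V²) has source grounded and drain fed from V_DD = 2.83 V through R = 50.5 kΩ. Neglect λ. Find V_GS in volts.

V_GS = 0.979 V

With gate tied to drain, V_GS = V_DS ≥ V_GS − V_th, so the device is in saturation.
KCL at the drain: ½ k_n (V_GS − V_th)² = (V_DD − V_GS)/R.
Let x = V_GS − 0.861. Then 132 x² + x − 1.969 = 0, giving x = 0.118 V (positive root), so V_GS = 0.979 V.
I_D = (V_DD − V_GS)/R = (2.83 − 0.979) / 50.5 = 0.0366 mA.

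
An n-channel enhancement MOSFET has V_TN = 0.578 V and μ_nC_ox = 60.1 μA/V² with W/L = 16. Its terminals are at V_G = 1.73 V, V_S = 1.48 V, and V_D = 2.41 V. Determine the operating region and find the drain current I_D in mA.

Cutoff; I_D = 0 mA

V_GS = V_G − V_S = 1.73 − 1.48 = 0.25 V; V_DS = V_D − V_S = 2.41 − 1.48 = 0.93 V.
V_GS = 0.25 V < V_TN = 0.578 V, so the transistor is in cutoff.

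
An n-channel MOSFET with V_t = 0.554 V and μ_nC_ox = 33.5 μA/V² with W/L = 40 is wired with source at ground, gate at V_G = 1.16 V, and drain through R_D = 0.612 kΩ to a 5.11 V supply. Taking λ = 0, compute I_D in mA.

V_GS = V_G = 1.16 V, so V_ov = 1.16 − 0.554 = 0.606 V.
k_n = μ_nC_ox · (W/L) = 1.34 mA/V².
Assume saturation: I_D = ½ k_n V_ov² = 0.5 × 1.34 × 0.606² = 0.246 mA, giving V_DS = V_DD − I_D R_D = 5.11 − 0.246 × 0.612 = 4.96 V.
V_DS = 4.96 V ≥ V_ov = 0.606 V, confirming saturation.

I_D = 0.246 mA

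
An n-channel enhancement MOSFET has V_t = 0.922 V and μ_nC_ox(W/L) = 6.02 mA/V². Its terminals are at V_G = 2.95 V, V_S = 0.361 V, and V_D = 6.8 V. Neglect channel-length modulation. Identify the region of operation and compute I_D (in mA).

V_GS = V_G − V_S = 2.95 − 0.361 = 2.59 V; V_DS = V_D − V_S = 6.8 − 0.361 = 6.44 V.
V_ov = V_GS − V_t = 2.59 − 0.922 = 1.67 V.
Since V_DS = 6.44 V ≥ V_ov = 1.67 V, the device is in saturation.
I_D = ½ k_n V_ov² = 0.5 × 6.02 × 1.67² = 8.36 mA.

Saturation; I_D = 8.36 mA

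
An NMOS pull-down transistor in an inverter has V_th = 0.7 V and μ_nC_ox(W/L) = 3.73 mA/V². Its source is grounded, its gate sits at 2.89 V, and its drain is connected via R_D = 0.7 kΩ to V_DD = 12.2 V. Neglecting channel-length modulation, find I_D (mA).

V_GS = V_G = 2.89 V, so V_ov = 2.89 − 0.7 = 2.19 V.
Assume saturation: I_D = ½ k_n V_ov² = 0.5 × 3.73 × 2.19² = 8.94 mA, giving V_DS = V_DD − I_D R_D = 12.2 − 8.94 × 0.7 = 5.94 V.
V_DS = 5.94 V ≥ V_ov = 2.19 V, confirming saturation.

I_D = 8.94 mA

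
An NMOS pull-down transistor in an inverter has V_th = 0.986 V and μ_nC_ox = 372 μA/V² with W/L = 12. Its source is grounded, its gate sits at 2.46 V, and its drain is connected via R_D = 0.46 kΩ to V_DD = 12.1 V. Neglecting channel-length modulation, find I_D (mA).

I_D = 4.85 mA

V_GS = V_G = 2.46 V, so V_ov = 2.46 − 0.986 = 1.47 V.
k_n = μ_nC_ox · (W/L) = 4.464 mA/V².
Assume saturation: I_D = ½ k_n V_ov² = 0.5 × 4.464 × 1.47² = 4.85 mA, giving V_DS = V_DD − I_D R_D = 12.1 − 4.85 × 0.46 = 9.87 V.
V_DS = 9.87 V ≥ V_ov = 1.47 V, confirming saturation.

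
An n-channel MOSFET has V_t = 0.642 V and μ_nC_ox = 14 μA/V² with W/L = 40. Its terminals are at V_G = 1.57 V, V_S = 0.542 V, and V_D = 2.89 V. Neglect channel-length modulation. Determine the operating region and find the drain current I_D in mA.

V_GS = V_G − V_S = 1.57 − 0.542 = 1.03 V; V_DS = V_D − V_S = 2.89 − 0.542 = 2.35 V.
k_n = μ_nC_ox · (W/L) = 0.56 mA/V².
V_ov = V_GS − V_t = 1.03 − 0.642 = 0.386 V.
Since V_DS = 2.35 V ≥ V_ov = 0.386 V, the device is in saturation.
I_D = ½ k_n V_ov² = 0.5 × 0.56 × 0.386² = 0.0417 mA.

Saturation; I_D = 0.0417 mA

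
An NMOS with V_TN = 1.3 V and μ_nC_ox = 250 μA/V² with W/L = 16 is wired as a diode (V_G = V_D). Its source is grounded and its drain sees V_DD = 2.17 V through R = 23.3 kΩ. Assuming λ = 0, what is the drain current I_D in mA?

With gate tied to drain, V_GS = V_DS ≥ V_GS − V_TN, so the device is in saturation.
k_n = μ_nC_ox · (W/L) = 4 mA/V².
KCL at the drain: ½ k_n (V_GS − V_TN)² = (V_DD − V_GS)/R.
Let x = V_GS − 1.3. Then 46.6 x² + x − 0.87 = 0, giving x = 0.126 V (positive root), so V_GS = 1.43 V.
I_D = (V_DD − V_GS)/R = (2.17 − 1.43) / 23.3 = 0.0319 mA.

I_D = 0.0319 mA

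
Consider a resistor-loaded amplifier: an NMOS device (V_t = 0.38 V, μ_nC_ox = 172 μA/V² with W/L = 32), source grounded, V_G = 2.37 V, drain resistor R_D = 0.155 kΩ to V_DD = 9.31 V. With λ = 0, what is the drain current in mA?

I_D = 10.9 mA

V_GS = V_G = 2.37 V, so V_ov = 2.37 − 0.38 = 1.99 V.
k_n = μ_nC_ox · (W/L) = 5.504 mA/V².
Assume saturation: I_D = ½ k_n V_ov² = 0.5 × 5.504 × 1.99² = 10.9 mA, giving V_DS = V_DD − I_D R_D = 9.31 − 10.9 × 0.155 = 7.62 V.
V_DS = 7.62 V ≥ V_ov = 1.99 V, confirming saturation.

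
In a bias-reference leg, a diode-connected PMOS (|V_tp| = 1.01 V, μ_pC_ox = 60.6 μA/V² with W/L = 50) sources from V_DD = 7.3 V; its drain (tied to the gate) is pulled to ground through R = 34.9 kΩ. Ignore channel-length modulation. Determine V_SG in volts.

V_SG = 1.35 V

With gate tied to drain, V_SG = V_SD ≥ V_SG − |V_tp|, so the device is in saturation.
k_p = μ_pC_ox · (W/L) = 3.03 mA/V².
KCL at the drain: ½ k_p (V_SG − |V_tp|)² = (V_DD − V_SG)/R.
Let x = V_SG − 1.01. Then 52.9 x² + x − 6.29 = 0, giving x = 0.336 V (positive root), so V_SG = 1.35 V.
I_D = (V_DD − V_SG)/R = (7.3 − 1.35) / 34.9 = 0.171 mA.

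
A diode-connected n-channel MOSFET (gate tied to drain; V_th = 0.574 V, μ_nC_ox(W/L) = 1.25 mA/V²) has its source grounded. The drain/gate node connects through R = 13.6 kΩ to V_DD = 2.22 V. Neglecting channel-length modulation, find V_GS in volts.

V_GS = 0.959 V

With gate tied to drain, V_GS = V_DS ≥ V_GS − V_th, so the device is in saturation.
KCL at the drain: ½ k_n (V_GS − V_th)² = (V_DD − V_GS)/R.
Let x = V_GS − 0.574. Then 8.5 x² + x − 1.646 = 0, giving x = 0.385 V (positive root), so V_GS = 0.959 V.
I_D = (V_DD − V_GS)/R = (2.22 − 0.959) / 13.6 = 0.0927 mA.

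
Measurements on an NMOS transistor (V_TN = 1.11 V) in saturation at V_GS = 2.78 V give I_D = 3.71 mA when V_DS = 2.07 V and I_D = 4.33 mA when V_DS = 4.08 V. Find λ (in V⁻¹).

With V_GS fixed, I_D ∝ (1 + λ V_DS) in saturation, so I_D2/I_D1 = (1 + λ V_DS2)/(1 + λ V_DS1).
4.33/3.71 = 1.167 = (1 + 4.08 λ)/(1 + 2.07 λ).
Solving: λ (I_D1 V_DS2 − I_D2 V_DS1) = I_D2 − I_D1, so λ = (4.33 − 3.71) / (3.71 × 4.08 − 4.33 × 2.07) = 0.62 / 6.17 = 0.1 V⁻¹.

λ = 0.100 V⁻¹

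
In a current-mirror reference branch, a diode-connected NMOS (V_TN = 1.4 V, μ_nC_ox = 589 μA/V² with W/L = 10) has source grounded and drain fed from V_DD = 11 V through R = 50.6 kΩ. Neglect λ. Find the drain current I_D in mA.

I_D = 0.185 mA

With gate tied to drain, V_GS = V_DS ≥ V_GS − V_TN, so the device is in saturation.
k_n = μ_nC_ox · (W/L) = 5.89 mA/V².
KCL at the drain: ½ k_n (V_GS − V_TN)² = (V_DD − V_GS)/R.
Let x = V_GS − 1.4. Then 149 x² + x − 9.6 = 0, giving x = 0.25 V (positive root), so V_GS = 1.65 V.
I_D = (V_DD − V_GS)/R = (11 − 1.65) / 50.6 = 0.185 mA.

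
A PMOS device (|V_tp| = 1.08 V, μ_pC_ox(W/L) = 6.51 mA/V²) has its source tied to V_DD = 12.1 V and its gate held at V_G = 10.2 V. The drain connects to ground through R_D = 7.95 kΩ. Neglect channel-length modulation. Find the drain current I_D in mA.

V_SG = V_DD − V_G = 12.1 − 10.2 = 1.9 V, so V_ov = 1.9 − 1.08 = 0.82 V.
Assume saturation: I_D = ½ k_p V_ov² = 0.5 × 6.51 × 0.82² = 2.19 mA, giving V_SD = V_DD − I_D R_D = 12.1 − 2.19 × 7.95 = -5.3 V.
But -5.3 V < V_ov = 0.82 V, so the device is actually in triode.
In triode I_D = k_p[V_ov V_SD − ½ V_SD²] and I_D = (V_DD − V_SD)/R_D. Equating: 25.9 V_SD² − 43.44 V_SD + 12.1 = 0, giving V_SD = 0.353 V (the root below V_ov).
I_D = (12.1 − 0.353) / 7.95 = 1.48 mA.

I_D = 1.48 mA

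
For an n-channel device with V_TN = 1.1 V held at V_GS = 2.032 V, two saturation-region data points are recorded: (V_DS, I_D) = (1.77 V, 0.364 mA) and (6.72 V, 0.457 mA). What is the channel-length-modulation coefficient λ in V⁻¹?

With V_GS fixed, I_D ∝ (1 + λ V_DS) in saturation, so I_D2/I_D1 = (1 + λ V_DS2)/(1 + λ V_DS1).
0.457/0.364 = 1.255 = (1 + 6.72 λ)/(1 + 1.77 λ).
Solving: λ (I_D1 V_DS2 − I_D2 V_DS1) = I_D2 − I_D1, so λ = (0.457 − 0.364) / (0.364 × 6.72 − 0.457 × 1.77) = 0.093 / 1.64 = 0.0568 V⁻¹.

λ = 0.0568 V⁻¹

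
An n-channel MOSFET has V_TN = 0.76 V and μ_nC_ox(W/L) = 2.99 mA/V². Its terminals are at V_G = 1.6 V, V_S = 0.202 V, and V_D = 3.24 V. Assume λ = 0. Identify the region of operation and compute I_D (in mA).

Saturation; I_D = 0.609 mA

V_GS = V_G − V_S = 1.6 − 0.202 = 1.4 V; V_DS = V_D − V_S = 3.24 − 0.202 = 3.04 V.
V_ov = V_GS − V_TN = 1.4 − 0.76 = 0.638 V.
Since V_DS = 3.04 V ≥ V_ov = 0.638 V, the device is in saturation.
I_D = ½ k_n V_ov² = 0.5 × 2.99 × 0.638² = 0.609 mA.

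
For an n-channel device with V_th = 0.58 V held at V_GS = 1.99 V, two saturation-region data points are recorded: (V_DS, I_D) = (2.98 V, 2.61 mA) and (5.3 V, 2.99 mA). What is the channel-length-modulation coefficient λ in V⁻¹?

With V_GS fixed, I_D ∝ (1 + λ V_DS) in saturation, so I_D2/I_D1 = (1 + λ V_DS2)/(1 + λ V_DS1).
2.99/2.61 = 1.146 = (1 + 5.3 λ)/(1 + 2.98 λ).
Solving: λ (I_D1 V_DS2 − I_D2 V_DS1) = I_D2 − I_D1, so λ = (2.99 − 2.61) / (2.61 × 5.3 − 2.99 × 2.98) = 0.38 / 4.92 = 0.0772 V⁻¹.

λ = 0.0772 V⁻¹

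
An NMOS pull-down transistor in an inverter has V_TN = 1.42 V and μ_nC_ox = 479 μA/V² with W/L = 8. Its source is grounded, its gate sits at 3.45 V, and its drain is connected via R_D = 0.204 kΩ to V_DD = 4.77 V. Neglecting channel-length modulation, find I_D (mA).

V_GS = V_G = 3.45 V, so V_ov = 3.45 − 1.42 = 2.03 V.
k_n = μ_nC_ox · (W/L) = 3.832 mA/V².
Assume saturation: I_D = ½ k_n V_ov² = 0.5 × 3.832 × 2.03² = 7.9 mA, giving V_DS = V_DD − I_D R_D = 4.77 − 7.9 × 0.204 = 3.16 V.
V_DS = 3.16 V ≥ V_ov = 2.03 V, confirming saturation.

I_D = 7.90 mA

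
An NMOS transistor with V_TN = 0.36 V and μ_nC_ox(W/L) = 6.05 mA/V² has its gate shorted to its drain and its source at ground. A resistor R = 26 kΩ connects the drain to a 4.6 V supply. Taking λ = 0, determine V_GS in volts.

V_GS = 0.586 V

With gate tied to drain, V_GS = V_DS ≥ V_GS − V_TN, so the device is in saturation.
KCL at the drain: ½ k_n (V_GS − V_TN)² = (V_DD − V_GS)/R.
Let x = V_GS − 0.36. Then 78.6 x² + x − 4.24 = 0, giving x = 0.226 V (positive root), so V_GS = 0.586 V.
I_D = (V_DD − V_GS)/R = (4.6 − 0.586) / 26 = 0.154 mA.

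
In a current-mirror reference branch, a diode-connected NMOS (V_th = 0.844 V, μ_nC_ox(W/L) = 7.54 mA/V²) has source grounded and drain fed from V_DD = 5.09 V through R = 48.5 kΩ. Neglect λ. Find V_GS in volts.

V_GS = 0.994 V

With gate tied to drain, V_GS = V_DS ≥ V_GS − V_th, so the device is in saturation.
KCL at the drain: ½ k_n (V_GS − V_th)² = (V_DD − V_GS)/R.
Let x = V_GS − 0.844. Then 183 x² + x − 4.246 = 0, giving x = 0.15 V (positive root), so V_GS = 0.994 V.
I_D = (V_DD − V_GS)/R = (5.09 − 0.994) / 48.5 = 0.0845 mA.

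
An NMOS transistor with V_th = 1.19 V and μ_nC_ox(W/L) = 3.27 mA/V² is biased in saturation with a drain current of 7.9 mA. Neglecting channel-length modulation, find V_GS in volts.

V_GS = 3.39 V

In saturation I_D = ½ k_n (V_GS − V_th)², so V_GS − V_th = √(2 I_D / k_n) = √(2 × 7.9 / 3.27) = 2.2 V.
V_GS = 1.19 + 2.2 = 3.39 V.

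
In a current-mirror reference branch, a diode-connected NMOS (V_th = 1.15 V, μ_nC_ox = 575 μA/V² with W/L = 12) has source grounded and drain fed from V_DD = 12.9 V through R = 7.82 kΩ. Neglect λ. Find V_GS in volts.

With gate tied to drain, V_GS = V_DS ≥ V_GS − V_th, so the device is in saturation.
k_n = μ_nC_ox · (W/L) = 6.9 mA/V².
KCL at the drain: ½ k_n (V_GS − V_th)² = (V_DD − V_GS)/R.
Let x = V_GS − 1.15. Then 27 x² + x − 11.75 = 0, giving x = 0.642 V (positive root), so V_GS = 1.79 V.
I_D = (V_DD − V_GS)/R = (12.9 − 1.79) / 7.82 = 1.42 mA.

V_GS = 1.79 V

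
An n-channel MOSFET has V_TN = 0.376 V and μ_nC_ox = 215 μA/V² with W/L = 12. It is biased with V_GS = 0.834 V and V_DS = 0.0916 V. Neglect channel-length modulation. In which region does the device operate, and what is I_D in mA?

Triode; I_D = 0.0974 mA

k_n = μ_nC_ox · (W/L) = 2.58 mA/V².
V_ov = V_GS − V_TN = 0.834 − 0.376 = 0.458 V.
Since V_DS = 0.0916 V < V_ov = 0.458 V, the device is in the triode region.
I_D = k_n [V_ov · V_DS − ½ V_DS²] = 2.58 × [0.458 × 0.0916 − 0.5 × 0.0916²] = 0.0974 mA.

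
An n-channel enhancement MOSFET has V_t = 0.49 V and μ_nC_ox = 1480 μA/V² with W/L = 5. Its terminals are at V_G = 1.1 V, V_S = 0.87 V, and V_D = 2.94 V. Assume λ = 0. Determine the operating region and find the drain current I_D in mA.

Cutoff; I_D = 0 mA

V_GS = V_G − V_S = 1.1 − 0.87 = 0.23 V; V_DS = V_D − V_S = 2.94 − 0.87 = 2.07 V.
V_GS = 0.23 V < V_t = 0.49 V, so the transistor is in cutoff.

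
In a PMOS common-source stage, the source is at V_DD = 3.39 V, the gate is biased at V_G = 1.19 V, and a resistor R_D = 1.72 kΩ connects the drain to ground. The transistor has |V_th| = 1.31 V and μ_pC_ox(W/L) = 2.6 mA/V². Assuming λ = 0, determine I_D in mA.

V_SG = V_DD − V_G = 3.39 − 1.19 = 2.2 V, so V_ov = 2.2 − 1.31 = 0.89 V.
Assume saturation: I_D = ½ k_p V_ov² = 0.5 × 2.6 × 0.89² = 1.03 mA, giving V_SD = V_DD − I_D R_D = 3.39 − 1.03 × 1.72 = 1.62 V.
V_SD = 1.62 V ≥ V_ov = 0.89 V, confirming saturation.

I_D = 1.03 mA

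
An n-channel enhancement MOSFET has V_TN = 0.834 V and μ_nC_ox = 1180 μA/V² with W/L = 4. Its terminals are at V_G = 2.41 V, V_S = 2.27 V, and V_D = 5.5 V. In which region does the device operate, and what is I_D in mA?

Cutoff; I_D = 0 mA

V_GS = V_G − V_S = 2.41 − 2.27 = 0.14 V; V_DS = V_D − V_S = 5.5 − 2.27 = 3.23 V.
V_GS = 0.14 V < V_TN = 0.834 V, so the transistor is in cutoff.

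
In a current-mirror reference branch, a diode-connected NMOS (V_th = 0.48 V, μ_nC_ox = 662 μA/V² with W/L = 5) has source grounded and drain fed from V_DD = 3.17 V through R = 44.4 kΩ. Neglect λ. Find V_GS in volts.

With gate tied to drain, V_GS = V_DS ≥ V_GS − V_th, so the device is in saturation.
k_n = μ_nC_ox · (W/L) = 3.31 mA/V².
KCL at the drain: ½ k_n (V_GS − V_th)² = (V_DD − V_GS)/R.
Let x = V_GS − 0.48. Then 73.5 x² + x − 2.69 = 0, giving x = 0.185 V (positive root), so V_GS = 0.665 V.
I_D = (V_DD − V_GS)/R = (3.17 − 0.665) / 44.4 = 0.0564 mA.

V_GS = 0.665 V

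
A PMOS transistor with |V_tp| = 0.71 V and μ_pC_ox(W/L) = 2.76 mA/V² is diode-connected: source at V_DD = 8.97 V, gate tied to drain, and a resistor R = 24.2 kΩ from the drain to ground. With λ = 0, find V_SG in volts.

With gate tied to drain, V_SG = V_SD ≥ V_SG − |V_tp|, so the device is in saturation.
KCL at the drain: ½ k_p (V_SG − |V_tp|)² = (V_DD − V_SG)/R.
Let x = V_SG − 0.71. Then 33.4 x² + x − 8.26 = 0, giving x = 0.483 V (positive root), so V_SG = 1.19 V.
I_D = (V_DD − V_SG)/R = (8.97 − 1.19) / 24.2 = 0.321 mA.

V_SG = 1.19 V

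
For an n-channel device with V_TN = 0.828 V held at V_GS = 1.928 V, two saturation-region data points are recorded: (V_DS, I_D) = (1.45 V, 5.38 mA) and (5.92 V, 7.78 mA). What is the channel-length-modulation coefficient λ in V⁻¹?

λ = 0.117 V⁻¹

With V_GS fixed, I_D ∝ (1 + λ V_DS) in saturation, so I_D2/I_D1 = (1 + λ V_DS2)/(1 + λ V_DS1).
7.78/5.38 = 1.446 = (1 + 5.92 λ)/(1 + 1.45 λ).
Solving: λ (I_D1 V_DS2 − I_D2 V_DS1) = I_D2 − I_D1, so λ = (7.78 − 5.38) / (5.38 × 5.92 − 7.78 × 1.45) = 2.4 / 20.6 = 0.117 V⁻¹.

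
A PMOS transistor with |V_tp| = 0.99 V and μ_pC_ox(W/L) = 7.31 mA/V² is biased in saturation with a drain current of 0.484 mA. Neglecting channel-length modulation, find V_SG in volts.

In saturation I_D = ½ k_p (V_SG − |V_tp|)², so V_SG − |V_tp| = √(2 I_D / k_p) = √(2 × 0.484 / 7.31) = 0.364 V.
V_SG = 0.99 + 0.364 = 1.35 V.

V_SG = 1.35 V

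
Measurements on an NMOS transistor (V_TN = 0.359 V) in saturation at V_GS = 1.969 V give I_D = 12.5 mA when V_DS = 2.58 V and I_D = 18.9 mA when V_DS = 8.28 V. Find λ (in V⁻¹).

λ = 0.117 V⁻¹

With V_GS fixed, I_D ∝ (1 + λ V_DS) in saturation, so I_D2/I_D1 = (1 + λ V_DS2)/(1 + λ V_DS1).
18.9/12.5 = 1.512 = (1 + 8.28 λ)/(1 + 2.58 λ).
Solving: λ (I_D1 V_DS2 − I_D2 V_DS1) = I_D2 − I_D1, so λ = (18.9 − 12.5) / (12.5 × 8.28 − 18.9 × 2.58) = 6.4 / 54.7 = 0.117 V⁻¹.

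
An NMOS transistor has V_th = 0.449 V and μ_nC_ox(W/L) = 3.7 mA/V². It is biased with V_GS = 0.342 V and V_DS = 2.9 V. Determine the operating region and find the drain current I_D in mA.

Cutoff; I_D = 0 mA

V_GS = 0.342 V < V_th = 0.449 V, so the transistor is in cutoff.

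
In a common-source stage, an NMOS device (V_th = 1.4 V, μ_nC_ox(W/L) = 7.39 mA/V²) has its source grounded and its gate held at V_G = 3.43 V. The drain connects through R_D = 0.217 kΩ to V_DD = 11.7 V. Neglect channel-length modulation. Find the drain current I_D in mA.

V_GS = V_G = 3.43 V, so V_ov = 3.43 − 1.4 = 2.03 V.
Assume saturation: I_D = ½ k_n V_ov² = 0.5 × 7.39 × 2.03² = 15.2 mA, giving V_DS = V_DD − I_D R_D = 11.7 − 15.2 × 0.217 = 8.4 V.
V_DS = 8.4 V ≥ V_ov = 2.03 V, confirming saturation.

I_D = 15.2 mA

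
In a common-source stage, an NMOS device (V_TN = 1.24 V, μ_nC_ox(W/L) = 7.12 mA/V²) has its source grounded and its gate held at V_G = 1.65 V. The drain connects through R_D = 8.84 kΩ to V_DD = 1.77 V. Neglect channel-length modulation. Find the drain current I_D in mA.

V_GS = V_G = 1.65 V, so V_ov = 1.65 − 1.24 = 0.41 V.
Assume saturation: I_D = ½ k_n V_ov² = 0.5 × 7.12 × 0.41² = 0.598 mA, giving V_DS = V_DD − I_D R_D = 1.77 − 0.598 × 8.84 = -3.52 V.
But -3.52 V < V_ov = 0.41 V, so the device is actually in triode.
In triode I_D = k_n[V_ov V_DS − ½ V_DS²] and I_D = (V_DD − V_DS)/R_D. Equating: 31.5 V_DS² − 26.81 V_DS + 1.77 = 0, giving V_DS = 0.0721 V (the root below V_ov).
I_D = (1.77 − 0.0721) / 8.84 = 0.192 mA.

I_D = 0.192 mA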